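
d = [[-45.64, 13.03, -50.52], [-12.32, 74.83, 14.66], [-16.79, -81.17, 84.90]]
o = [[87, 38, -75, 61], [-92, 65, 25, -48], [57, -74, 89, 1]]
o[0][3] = 61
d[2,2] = 84.9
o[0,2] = -75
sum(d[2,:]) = -13.060000000000002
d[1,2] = 14.66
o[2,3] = 1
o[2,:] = [57, -74, 89, 1]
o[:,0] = [87, -92, 57]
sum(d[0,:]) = -83.13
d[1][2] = 14.66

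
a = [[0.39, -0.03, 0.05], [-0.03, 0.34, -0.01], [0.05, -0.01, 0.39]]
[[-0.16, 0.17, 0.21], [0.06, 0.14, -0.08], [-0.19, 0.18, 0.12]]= a@[[-0.35,  0.42,  0.5], [0.14,  0.47,  -0.17], [-0.44,  0.41,  0.25]]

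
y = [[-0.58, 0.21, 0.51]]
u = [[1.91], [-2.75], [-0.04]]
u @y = [[-1.11, 0.40, 0.97],[1.60, -0.58, -1.40],[0.02, -0.01, -0.02]]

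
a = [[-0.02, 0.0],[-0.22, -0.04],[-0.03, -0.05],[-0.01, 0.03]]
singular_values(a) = [0.23, 0.05]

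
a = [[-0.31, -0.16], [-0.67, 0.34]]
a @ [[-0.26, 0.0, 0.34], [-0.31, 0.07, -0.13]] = [[0.13, -0.01, -0.08],[0.07, 0.02, -0.27]]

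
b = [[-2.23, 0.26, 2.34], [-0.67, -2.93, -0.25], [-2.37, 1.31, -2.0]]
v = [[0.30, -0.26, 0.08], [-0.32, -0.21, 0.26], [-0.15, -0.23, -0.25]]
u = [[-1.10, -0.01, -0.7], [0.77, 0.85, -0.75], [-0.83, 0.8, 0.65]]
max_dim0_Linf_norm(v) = 0.32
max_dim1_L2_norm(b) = 3.37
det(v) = 0.07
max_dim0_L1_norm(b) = 5.27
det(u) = -2.19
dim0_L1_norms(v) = [0.77, 0.7, 0.59]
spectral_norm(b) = 3.55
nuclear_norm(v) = 1.23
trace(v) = -0.16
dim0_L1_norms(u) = [2.7, 1.66, 2.1]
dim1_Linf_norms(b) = [2.34, 2.93, 2.37]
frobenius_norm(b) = 5.56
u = b @ v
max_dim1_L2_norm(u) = 1.37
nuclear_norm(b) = 9.59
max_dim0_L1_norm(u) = 2.7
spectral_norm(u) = 1.61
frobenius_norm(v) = 0.72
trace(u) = 0.40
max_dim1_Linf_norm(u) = 1.1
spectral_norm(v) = 0.48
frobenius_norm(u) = 2.31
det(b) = -32.30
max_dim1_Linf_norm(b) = 2.93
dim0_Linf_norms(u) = [1.1, 0.85, 0.75]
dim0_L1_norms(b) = [5.27, 4.5, 4.59]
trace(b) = -7.16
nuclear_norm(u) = 3.95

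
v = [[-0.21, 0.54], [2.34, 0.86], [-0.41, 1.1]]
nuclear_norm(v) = 3.80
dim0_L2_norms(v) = [2.38, 1.5]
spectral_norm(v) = 2.49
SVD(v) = [[-0.00, -0.44], [1.00, -0.01], [-0.00, -0.9]] @ diag([2.493066657450316, 1.3090525740051502]) @ [[0.94, 0.34], [0.34, -0.94]]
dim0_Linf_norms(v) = [2.34, 1.1]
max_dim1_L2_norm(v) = 2.49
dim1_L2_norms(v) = [0.58, 2.49, 1.17]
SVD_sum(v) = [[-0.01, -0.0], [2.34, 0.85], [-0.01, -0.0]] + [[-0.2,  0.54],[-0.00,  0.01],[-0.40,  1.1]]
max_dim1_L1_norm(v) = 3.2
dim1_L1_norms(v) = [0.75, 3.2, 1.51]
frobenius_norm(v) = 2.82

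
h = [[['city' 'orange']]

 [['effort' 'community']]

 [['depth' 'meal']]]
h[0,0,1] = 'orange'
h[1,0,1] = 'community'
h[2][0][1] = 'meal'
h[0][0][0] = 'city'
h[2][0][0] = 'depth'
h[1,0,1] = 'community'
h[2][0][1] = 'meal'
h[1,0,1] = 'community'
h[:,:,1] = [['orange'], ['community'], ['meal']]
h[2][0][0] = 'depth'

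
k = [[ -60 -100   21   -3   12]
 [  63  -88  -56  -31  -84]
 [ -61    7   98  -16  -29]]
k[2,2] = 98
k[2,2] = 98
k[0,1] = -100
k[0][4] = 12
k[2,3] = -16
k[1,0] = 63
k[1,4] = -84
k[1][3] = -31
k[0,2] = 21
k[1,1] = -88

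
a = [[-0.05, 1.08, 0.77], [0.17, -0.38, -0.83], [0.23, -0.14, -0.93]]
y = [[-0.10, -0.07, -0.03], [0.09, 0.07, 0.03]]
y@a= [[-0.01, -0.08, 0.01], [0.01, 0.07, -0.02]]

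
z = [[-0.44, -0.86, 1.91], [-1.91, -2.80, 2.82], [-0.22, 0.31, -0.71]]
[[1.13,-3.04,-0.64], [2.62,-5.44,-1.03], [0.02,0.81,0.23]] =z@[[-1.16, 0.84, 0.01],[0.34, -0.07, 0.05],[0.48, -1.43, -0.31]]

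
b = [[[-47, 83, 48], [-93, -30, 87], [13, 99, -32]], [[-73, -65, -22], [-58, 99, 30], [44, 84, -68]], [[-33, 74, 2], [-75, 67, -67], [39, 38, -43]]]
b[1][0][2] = -22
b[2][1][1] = 67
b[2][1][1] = 67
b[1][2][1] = 84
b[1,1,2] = 30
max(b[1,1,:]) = 99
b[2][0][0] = -33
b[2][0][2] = 2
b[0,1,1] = -30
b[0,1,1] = -30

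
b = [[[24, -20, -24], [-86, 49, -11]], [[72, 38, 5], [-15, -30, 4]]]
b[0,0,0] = 24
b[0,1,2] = -11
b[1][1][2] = 4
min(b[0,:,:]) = -86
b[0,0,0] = 24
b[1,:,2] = [5, 4]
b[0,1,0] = -86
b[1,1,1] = -30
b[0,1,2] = -11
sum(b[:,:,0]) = -5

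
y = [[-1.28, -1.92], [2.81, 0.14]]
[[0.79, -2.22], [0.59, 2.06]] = y @ [[0.24, 0.70], [-0.57, 0.69]]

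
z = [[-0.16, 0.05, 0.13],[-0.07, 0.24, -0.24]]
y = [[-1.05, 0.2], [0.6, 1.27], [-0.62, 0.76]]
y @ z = [[0.15,  -0.00,  -0.18],[-0.18,  0.33,  -0.23],[0.05,  0.15,  -0.26]]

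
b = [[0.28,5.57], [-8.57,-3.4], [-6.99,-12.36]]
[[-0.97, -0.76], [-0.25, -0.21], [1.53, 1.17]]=b@ [[0.10, 0.08], [-0.18, -0.14]]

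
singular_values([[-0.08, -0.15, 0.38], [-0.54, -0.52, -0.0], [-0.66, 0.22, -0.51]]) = [0.96, 0.71, 0.23]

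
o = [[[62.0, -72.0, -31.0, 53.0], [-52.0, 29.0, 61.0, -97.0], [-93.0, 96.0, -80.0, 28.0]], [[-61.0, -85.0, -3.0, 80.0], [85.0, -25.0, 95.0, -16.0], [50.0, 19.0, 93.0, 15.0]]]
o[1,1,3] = -16.0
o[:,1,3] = [-97.0, -16.0]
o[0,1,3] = -97.0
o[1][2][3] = 15.0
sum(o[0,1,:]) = -59.0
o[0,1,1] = 29.0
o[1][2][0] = 50.0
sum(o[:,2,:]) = 128.0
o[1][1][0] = 85.0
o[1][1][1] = -25.0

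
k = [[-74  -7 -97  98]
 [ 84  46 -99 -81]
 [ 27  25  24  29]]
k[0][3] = 98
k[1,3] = -81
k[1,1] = 46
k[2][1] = 25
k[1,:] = [84, 46, -99, -81]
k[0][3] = 98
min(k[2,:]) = 24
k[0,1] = -7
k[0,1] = -7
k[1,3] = -81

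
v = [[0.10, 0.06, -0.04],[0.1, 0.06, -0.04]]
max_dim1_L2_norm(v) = 0.12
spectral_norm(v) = 0.17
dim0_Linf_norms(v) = [0.1, 0.06, 0.04]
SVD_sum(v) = [[0.1, 0.06, -0.04], [0.10, 0.06, -0.04]] + [[-0.00, 0.00, 0.00],  [0.00, -0.00, -0.0]]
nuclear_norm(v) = 0.17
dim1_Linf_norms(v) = [0.1, 0.1]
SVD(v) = [[-0.71, -0.71], [-0.71, 0.71]] @ diag([0.17435595774162696, 8.062265483796205e-18]) @ [[-0.81, -0.49, 0.32], [0.51, -0.86, -0.03]]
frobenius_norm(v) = 0.17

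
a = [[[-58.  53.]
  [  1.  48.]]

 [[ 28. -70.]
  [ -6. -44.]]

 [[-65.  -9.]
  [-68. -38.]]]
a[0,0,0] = -58.0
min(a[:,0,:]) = -70.0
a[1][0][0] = 28.0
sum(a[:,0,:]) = -121.0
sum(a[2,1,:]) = -106.0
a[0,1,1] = 48.0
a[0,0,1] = 53.0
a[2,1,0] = -68.0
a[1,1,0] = -6.0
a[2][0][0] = -65.0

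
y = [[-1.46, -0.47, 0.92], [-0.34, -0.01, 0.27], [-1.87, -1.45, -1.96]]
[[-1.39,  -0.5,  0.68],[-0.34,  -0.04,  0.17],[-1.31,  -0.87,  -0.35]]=y@ [[0.88, -0.04, -0.14], [-0.04, 0.87, -0.16], [-0.14, -0.16, 0.43]]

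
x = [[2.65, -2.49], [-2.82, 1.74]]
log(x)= [[0.63+1.30j, (-1.06+1.45j)], [(-1.2+1.65j), (0.25+1.84j)]]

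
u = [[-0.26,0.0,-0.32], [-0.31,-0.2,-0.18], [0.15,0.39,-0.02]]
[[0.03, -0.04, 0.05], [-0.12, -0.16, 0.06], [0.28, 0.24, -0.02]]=u@[[-0.09, 0.16, -0.20], [0.75, 0.55, 0.02], [-0.02, -0.02, 0.01]]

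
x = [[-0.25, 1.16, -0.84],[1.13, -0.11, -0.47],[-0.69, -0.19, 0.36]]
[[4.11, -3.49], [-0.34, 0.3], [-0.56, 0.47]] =x@[[-0.47, 0.4], [2.70, -2.29], [-1.03, 0.87]]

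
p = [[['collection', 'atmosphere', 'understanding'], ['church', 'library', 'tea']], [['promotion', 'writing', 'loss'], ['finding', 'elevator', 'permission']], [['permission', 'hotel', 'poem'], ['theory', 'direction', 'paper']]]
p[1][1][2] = 'permission'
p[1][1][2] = 'permission'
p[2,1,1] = 'direction'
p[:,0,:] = [['collection', 'atmosphere', 'understanding'], ['promotion', 'writing', 'loss'], ['permission', 'hotel', 'poem']]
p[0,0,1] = 'atmosphere'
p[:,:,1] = [['atmosphere', 'library'], ['writing', 'elevator'], ['hotel', 'direction']]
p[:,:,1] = [['atmosphere', 'library'], ['writing', 'elevator'], ['hotel', 'direction']]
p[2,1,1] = 'direction'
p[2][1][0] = 'theory'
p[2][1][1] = 'direction'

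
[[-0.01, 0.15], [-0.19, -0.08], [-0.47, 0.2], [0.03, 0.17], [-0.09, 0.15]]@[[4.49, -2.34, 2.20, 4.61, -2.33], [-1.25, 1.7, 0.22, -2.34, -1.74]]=[[-0.23, 0.28, 0.01, -0.40, -0.24], [-0.75, 0.31, -0.44, -0.69, 0.58], [-2.36, 1.44, -0.99, -2.63, 0.75], [-0.08, 0.22, 0.10, -0.26, -0.37], [-0.59, 0.47, -0.16, -0.77, -0.05]]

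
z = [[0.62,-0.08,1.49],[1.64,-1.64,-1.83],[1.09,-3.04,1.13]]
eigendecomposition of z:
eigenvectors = [[0.20, -0.89, 0.64], [-0.79, -0.32, -0.08], [-0.58, -0.32, 0.76]]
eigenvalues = [-3.39, 1.12, 2.39]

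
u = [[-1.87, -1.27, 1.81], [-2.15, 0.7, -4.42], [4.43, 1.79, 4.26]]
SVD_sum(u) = [[0.06, 0.01, 0.07], [-2.88, -0.6, -3.63], [3.86, 0.8, 4.87]] + [[-1.71, -1.62, 1.62],[0.97, 0.91, -0.92],[0.75, 0.71, -0.71]] + [[-0.21, 0.34, 0.11], [-0.24, 0.38, 0.13], [-0.18, 0.28, 0.09]]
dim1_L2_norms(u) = [2.9, 4.96, 6.4]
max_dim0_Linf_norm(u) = 4.43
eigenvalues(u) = [-2.77, 4.15, 1.72]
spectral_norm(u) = 7.82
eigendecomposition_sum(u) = [[-2.89, -1.09, 0.06], [0.4, 0.15, -0.01], [1.72, 0.65, -0.04]] + [[1.85, 0.84, 2.92],  [-4.77, -2.15, -7.52],  [2.82, 1.27, 4.44]] + [[-0.84, -1.02, -1.17], [2.22, 2.7, 3.11], [-0.1, -0.12, -0.14]]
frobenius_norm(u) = 8.60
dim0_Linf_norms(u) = [4.43, 1.79, 4.42]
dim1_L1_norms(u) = [4.95, 7.27, 10.48]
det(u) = -19.71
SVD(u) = [[0.01, 0.81, 0.58], [-0.6, -0.46, 0.66], [0.80, -0.35, 0.48]] @ diag([7.818167409440869, 3.517638074616496, 0.7168547509537875]) @ [[0.62, 0.13, 0.78], [-0.60, -0.57, 0.57], [-0.51, 0.81, 0.27]]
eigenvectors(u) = [[-0.85, -0.32, -0.35], [0.12, 0.82, 0.93], [0.51, -0.48, -0.04]]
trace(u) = 3.09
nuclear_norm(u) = 12.05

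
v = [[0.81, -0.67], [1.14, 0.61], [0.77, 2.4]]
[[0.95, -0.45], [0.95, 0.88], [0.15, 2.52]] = v @ [[0.97, 0.25], [-0.25, 0.97]]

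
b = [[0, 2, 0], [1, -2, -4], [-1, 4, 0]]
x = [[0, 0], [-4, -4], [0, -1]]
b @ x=[[-8, -8], [8, 12], [-16, -16]]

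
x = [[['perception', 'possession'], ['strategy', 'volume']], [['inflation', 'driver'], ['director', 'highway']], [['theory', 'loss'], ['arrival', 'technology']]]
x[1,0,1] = 'driver'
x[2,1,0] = 'arrival'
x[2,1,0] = 'arrival'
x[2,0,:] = ['theory', 'loss']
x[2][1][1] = 'technology'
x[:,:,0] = [['perception', 'strategy'], ['inflation', 'director'], ['theory', 'arrival']]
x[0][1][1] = 'volume'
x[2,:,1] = ['loss', 'technology']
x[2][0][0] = 'theory'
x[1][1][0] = 'director'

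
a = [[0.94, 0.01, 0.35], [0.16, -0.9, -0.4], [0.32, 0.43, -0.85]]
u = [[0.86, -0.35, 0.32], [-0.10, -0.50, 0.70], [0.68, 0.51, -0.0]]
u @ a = [[0.85, 0.46, 0.17],  [0.05, 0.75, -0.43],  [0.72, -0.45, 0.03]]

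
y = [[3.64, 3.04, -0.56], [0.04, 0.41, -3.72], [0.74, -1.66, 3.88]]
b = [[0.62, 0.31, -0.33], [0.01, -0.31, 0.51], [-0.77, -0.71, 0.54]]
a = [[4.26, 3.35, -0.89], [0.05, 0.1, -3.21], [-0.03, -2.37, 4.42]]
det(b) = 0.08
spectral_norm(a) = 6.66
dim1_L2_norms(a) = [5.49, 3.21, 5.02]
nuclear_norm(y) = 11.29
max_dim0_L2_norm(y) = 5.4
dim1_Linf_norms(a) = [4.26, 3.21, 4.42]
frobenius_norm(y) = 7.43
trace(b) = 0.85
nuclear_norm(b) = 2.02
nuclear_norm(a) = 12.19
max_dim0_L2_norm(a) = 5.53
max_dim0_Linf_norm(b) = 0.77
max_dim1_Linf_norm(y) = 3.88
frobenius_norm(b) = 1.53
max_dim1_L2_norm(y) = 4.78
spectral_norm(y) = 5.85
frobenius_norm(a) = 8.10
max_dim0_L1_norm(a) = 8.52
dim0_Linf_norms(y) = [3.64, 3.04, 3.88]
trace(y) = 7.93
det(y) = -25.32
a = b + y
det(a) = -30.84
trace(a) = 8.78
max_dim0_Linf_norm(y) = 3.88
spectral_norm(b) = 1.46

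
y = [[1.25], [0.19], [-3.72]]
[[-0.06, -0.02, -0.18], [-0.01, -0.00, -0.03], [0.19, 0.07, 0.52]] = y @ [[-0.05,-0.02,-0.14]]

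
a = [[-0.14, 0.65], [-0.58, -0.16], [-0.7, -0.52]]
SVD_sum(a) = [[0.24, 0.2], [-0.42, -0.35], [-0.67, -0.56]] + [[-0.38, 0.45], [-0.16, 0.19], [-0.03, 0.04]]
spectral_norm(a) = 1.07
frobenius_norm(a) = 1.25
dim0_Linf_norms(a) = [0.7, 0.65]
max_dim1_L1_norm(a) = 1.22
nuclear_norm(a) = 1.72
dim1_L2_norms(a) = [0.66, 0.6, 0.87]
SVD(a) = [[0.29, 0.92], [-0.51, 0.39], [-0.81, 0.08]] @ diag([1.074040726782645, 0.6410433036950062]) @ [[0.77, 0.64], [-0.64, 0.77]]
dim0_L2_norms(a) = [0.92, 0.85]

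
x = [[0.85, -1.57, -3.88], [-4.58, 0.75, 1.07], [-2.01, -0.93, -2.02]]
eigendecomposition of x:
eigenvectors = [[0.62, 0.53, -0.00], [0.41, -0.84, -0.93], [0.67, -0.05, 0.37]]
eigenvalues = [-4.42, 3.7, 0.3]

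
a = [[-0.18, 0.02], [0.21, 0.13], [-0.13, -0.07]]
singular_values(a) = [0.33, 0.1]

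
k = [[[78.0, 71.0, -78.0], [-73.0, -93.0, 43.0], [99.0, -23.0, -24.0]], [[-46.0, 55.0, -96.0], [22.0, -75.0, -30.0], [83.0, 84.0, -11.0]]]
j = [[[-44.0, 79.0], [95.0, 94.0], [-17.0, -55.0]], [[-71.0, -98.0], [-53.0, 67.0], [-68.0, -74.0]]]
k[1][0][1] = 55.0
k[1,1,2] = -30.0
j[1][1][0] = -53.0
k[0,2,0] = 99.0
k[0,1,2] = 43.0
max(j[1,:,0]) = -53.0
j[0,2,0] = -17.0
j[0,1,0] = 95.0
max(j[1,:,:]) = 67.0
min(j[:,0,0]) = -71.0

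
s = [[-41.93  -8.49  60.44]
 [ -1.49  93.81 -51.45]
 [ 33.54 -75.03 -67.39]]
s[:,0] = [-41.93, -1.49, 33.54]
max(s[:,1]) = 93.81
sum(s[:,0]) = -9.880000000000003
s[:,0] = [-41.93, -1.49, 33.54]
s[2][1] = -75.03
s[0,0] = -41.93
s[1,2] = -51.45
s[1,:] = [-1.49, 93.81, -51.45]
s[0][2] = 60.44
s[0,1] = -8.49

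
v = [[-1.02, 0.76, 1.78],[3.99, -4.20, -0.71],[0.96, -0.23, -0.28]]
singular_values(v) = [6.09, 1.59, 0.5]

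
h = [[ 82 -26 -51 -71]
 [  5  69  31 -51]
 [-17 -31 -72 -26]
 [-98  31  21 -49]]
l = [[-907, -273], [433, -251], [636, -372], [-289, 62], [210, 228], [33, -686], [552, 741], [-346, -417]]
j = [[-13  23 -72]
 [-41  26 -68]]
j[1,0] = -41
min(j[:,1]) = 23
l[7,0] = -346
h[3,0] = -98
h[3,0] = -98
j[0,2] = -72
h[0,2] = -51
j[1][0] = -41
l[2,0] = 636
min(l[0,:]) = -907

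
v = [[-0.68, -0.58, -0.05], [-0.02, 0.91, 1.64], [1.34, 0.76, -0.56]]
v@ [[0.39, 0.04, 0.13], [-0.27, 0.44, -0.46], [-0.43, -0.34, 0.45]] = [[-0.09, -0.27, 0.16], [-0.96, -0.16, 0.32], [0.56, 0.58, -0.43]]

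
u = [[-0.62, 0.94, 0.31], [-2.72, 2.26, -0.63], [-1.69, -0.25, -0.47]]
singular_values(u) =[3.93, 1.34, 0.37]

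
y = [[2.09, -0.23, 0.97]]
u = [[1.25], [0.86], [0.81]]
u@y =[[2.61, -0.29, 1.21], [1.80, -0.2, 0.83], [1.69, -0.19, 0.79]]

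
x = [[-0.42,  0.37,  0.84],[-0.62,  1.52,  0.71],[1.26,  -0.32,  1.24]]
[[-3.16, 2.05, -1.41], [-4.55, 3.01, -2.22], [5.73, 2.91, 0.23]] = x @ [[5.36, 0.47, 0.93], [-0.38, 1.16, -0.65], [-0.92, 2.17, -0.93]]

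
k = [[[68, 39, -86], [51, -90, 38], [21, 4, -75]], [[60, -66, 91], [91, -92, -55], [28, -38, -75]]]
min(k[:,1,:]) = -92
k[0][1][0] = 51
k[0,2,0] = 21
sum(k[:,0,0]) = 128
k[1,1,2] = -55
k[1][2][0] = 28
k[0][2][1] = 4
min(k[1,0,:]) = -66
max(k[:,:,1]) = 39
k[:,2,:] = [[21, 4, -75], [28, -38, -75]]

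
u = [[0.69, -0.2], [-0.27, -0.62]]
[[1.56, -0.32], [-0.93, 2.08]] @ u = [[1.16,-0.11], [-1.2,-1.10]]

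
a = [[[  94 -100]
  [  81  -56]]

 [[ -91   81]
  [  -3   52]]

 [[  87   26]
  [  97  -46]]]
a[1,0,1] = 81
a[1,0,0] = -91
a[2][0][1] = 26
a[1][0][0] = -91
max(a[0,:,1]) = -56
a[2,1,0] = 97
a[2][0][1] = 26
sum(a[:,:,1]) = -43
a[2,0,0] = 87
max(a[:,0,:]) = 94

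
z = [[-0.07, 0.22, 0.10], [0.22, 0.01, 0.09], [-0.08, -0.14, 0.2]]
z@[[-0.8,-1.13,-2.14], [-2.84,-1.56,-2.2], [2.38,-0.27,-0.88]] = [[-0.33, -0.29, -0.42],[0.01, -0.29, -0.57],[0.94, 0.25, 0.3]]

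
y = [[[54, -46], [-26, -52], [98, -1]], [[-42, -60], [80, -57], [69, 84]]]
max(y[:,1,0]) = 80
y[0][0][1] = -46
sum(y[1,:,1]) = -33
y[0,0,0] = 54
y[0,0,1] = -46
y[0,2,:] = [98, -1]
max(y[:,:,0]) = 98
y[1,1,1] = -57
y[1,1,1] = -57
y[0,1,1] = -52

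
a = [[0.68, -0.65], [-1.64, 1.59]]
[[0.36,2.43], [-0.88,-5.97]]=a @ [[-0.12, -0.79], [-0.68, -4.57]]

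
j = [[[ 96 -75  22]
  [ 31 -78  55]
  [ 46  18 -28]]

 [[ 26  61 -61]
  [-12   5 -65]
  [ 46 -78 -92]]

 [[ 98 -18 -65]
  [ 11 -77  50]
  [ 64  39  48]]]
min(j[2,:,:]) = -77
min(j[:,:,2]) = -92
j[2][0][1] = -18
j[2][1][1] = -77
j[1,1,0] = -12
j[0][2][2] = -28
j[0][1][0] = 31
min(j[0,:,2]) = -28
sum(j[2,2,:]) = 151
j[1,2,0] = 46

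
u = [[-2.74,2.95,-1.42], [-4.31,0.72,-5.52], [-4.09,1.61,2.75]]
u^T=[[-2.74, -4.31, -4.09], [2.95, 0.72, 1.61], [-1.42, -5.52, 2.75]]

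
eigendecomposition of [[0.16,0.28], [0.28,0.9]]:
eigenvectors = [[-0.95, -0.32], [0.32, -0.95]]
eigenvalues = [0.07, 0.99]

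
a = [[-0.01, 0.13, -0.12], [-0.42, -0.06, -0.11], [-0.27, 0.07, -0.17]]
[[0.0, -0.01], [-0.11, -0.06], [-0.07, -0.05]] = a@[[0.27, 0.16],[-0.0, -0.06],[-0.04, 0.01]]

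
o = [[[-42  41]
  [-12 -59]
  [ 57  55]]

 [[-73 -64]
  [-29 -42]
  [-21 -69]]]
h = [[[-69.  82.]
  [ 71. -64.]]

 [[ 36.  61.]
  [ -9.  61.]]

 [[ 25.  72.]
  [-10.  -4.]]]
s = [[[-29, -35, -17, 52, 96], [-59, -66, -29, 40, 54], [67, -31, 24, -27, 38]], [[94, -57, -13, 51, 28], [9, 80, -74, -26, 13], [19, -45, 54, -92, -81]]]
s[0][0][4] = 96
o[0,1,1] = -59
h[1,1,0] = -9.0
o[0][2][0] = 57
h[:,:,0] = [[-69.0, 71.0], [36.0, -9.0], [25.0, -10.0]]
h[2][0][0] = 25.0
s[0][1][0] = -59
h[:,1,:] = [[71.0, -64.0], [-9.0, 61.0], [-10.0, -4.0]]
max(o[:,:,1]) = 55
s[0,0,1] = -35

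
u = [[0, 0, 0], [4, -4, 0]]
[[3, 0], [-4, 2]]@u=[[0, 0, 0], [8, -8, 0]]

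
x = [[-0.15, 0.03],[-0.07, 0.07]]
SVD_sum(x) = [[-0.14,0.05],[-0.08,0.03]] + [[-0.01, -0.02], [0.01, 0.04]]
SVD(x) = [[-0.86, -0.51], [-0.51, 0.86]] @ diag([0.17583464124931794, 0.04777215650066101]) @ [[0.94, -0.35], [0.35, 0.94]]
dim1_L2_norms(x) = [0.15, 0.1]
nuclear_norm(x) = 0.22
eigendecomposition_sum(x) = [[-0.15,0.02], [-0.05,0.01]] + [[-0.00,0.01], [-0.02,0.06]]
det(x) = -0.01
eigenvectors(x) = [[-0.95,  -0.14],[-0.32,  -0.99]]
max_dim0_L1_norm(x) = 0.22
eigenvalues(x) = [-0.14, 0.06]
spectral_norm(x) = 0.18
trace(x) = -0.08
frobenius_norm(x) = 0.18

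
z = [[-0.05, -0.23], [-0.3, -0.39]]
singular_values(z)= [0.54, 0.09]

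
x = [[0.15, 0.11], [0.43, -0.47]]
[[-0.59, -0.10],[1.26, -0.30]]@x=[[-0.13, -0.02], [0.06, 0.28]]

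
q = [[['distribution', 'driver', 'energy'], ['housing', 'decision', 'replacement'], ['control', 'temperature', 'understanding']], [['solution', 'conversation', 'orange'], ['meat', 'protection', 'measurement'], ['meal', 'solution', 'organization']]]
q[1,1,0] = 'meat'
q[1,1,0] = 'meat'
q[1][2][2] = 'organization'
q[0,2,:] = ['control', 'temperature', 'understanding']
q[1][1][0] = 'meat'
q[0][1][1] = 'decision'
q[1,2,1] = 'solution'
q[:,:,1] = [['driver', 'decision', 'temperature'], ['conversation', 'protection', 'solution']]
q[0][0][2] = 'energy'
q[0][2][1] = 'temperature'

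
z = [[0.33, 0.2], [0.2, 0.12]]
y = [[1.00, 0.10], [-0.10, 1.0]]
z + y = [[1.33, 0.3], [0.10, 1.12]]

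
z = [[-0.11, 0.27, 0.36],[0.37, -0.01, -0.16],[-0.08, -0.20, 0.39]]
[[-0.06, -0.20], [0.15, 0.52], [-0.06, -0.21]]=z @ [[0.37, 1.31], [0.02, 0.08], [-0.06, -0.22]]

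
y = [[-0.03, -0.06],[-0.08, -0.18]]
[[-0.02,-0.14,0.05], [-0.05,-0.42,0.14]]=y @ [[-0.06,-0.45,-1.13], [0.29,2.56,-0.27]]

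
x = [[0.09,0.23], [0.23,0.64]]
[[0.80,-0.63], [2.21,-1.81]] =x @ [[0.14, 2.91], [3.41, -3.88]]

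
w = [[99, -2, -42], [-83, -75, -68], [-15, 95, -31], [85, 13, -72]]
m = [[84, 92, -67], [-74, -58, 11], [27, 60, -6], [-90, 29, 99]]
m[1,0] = -74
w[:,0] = [99, -83, -15, 85]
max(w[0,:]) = 99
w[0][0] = 99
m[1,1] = -58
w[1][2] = -68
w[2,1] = 95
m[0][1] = 92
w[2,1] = 95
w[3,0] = 85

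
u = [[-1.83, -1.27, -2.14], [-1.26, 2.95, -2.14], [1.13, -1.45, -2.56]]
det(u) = 29.890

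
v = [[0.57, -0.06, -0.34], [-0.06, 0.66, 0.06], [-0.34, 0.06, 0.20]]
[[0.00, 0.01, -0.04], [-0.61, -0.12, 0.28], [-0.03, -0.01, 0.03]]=v @ [[0.27, -0.12, 0.53], [-0.95, -0.18, 0.38], [0.61, -0.20, 0.95]]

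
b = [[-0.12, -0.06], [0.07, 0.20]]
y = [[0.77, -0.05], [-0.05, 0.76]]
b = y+[[-0.89,-0.01], [0.12,-0.56]]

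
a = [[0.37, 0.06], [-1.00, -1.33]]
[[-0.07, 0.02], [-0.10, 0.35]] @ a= [[-0.05, -0.03], [-0.39, -0.47]]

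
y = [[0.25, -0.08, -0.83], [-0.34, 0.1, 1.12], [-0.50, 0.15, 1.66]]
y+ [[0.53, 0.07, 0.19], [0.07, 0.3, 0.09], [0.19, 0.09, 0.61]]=[[0.78, -0.01, -0.64],[-0.27, 0.40, 1.21],[-0.31, 0.24, 2.27]]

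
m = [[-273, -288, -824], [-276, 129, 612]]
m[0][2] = -824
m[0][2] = -824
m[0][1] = -288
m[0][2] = -824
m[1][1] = 129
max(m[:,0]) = -273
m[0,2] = -824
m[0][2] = -824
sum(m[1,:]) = 465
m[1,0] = -276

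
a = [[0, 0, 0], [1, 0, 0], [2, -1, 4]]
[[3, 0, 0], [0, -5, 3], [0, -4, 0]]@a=[[0, 0, 0], [1, -3, 12], [-4, 0, 0]]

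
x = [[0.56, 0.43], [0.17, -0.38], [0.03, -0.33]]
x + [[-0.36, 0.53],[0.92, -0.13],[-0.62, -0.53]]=[[0.20, 0.96], [1.09, -0.51], [-0.59, -0.86]]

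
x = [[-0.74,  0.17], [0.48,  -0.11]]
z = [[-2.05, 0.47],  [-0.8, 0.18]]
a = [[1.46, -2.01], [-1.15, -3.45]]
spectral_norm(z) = 2.26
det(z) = 0.01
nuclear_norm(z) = 2.26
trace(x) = -0.85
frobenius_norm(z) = 2.26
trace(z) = -1.87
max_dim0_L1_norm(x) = 1.22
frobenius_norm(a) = 4.40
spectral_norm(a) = 4.00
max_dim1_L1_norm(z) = 2.52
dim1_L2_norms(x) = [0.76, 0.49]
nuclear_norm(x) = 0.91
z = a @ x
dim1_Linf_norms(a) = [2.01, 3.45]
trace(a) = -1.99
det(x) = -0.00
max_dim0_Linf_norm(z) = 2.05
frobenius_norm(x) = 0.90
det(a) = -7.35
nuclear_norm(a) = 5.84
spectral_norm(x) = 0.90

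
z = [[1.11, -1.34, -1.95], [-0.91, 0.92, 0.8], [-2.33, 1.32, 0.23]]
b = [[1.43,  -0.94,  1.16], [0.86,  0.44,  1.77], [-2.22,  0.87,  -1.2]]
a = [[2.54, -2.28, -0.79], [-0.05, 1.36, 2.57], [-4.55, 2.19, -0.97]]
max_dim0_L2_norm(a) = 5.21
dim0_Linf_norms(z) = [2.33, 1.34, 1.95]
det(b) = 1.77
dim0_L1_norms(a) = [7.14, 5.83, 4.33]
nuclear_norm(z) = 5.36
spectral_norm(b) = 3.68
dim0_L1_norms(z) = [4.35, 3.58, 2.98]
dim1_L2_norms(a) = [3.5, 2.91, 5.14]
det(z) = -0.56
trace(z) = 2.26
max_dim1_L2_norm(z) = 2.69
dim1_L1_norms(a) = [5.61, 3.98, 7.71]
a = b + z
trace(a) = 2.93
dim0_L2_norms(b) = [2.78, 1.35, 2.43]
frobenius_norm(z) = 4.05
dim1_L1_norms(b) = [3.53, 3.07, 4.29]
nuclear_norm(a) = 9.48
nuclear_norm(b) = 5.38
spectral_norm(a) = 6.09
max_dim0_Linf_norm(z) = 2.33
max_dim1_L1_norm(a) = 7.71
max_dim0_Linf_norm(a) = 4.55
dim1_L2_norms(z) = [2.61, 1.52, 2.69]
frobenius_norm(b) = 3.93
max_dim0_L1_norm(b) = 4.51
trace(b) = 0.67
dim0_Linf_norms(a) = [4.55, 2.28, 2.57]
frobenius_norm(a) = 6.87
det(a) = 4.32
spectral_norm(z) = 3.76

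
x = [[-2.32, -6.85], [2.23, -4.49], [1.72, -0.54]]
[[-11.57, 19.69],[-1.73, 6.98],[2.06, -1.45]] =x @ [[1.56, -1.58], [1.16, -2.34]]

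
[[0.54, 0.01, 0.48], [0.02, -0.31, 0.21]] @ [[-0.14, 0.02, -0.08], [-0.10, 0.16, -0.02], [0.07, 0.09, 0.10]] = [[-0.04, 0.06, 0.00], [0.04, -0.03, 0.03]]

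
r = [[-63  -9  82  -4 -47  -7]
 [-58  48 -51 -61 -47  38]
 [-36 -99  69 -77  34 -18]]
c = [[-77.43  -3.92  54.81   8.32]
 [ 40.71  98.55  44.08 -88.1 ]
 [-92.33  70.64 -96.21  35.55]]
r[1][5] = 38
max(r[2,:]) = 69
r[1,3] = -61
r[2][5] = -18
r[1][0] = -58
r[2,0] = -36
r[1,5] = 38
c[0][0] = -77.43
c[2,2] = -96.21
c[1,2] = 44.08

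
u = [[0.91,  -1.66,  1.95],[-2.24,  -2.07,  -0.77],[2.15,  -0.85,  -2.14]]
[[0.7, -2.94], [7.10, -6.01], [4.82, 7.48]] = u @ [[-0.33, 2.26], [-2.48, 1.07], [-1.6, -1.65]]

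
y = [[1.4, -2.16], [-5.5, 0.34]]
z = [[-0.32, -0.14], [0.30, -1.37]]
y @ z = [[-1.10, 2.76], [1.86, 0.3]]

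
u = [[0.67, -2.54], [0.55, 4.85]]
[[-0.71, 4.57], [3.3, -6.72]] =u @ [[1.06, 1.09], [0.56, -1.51]]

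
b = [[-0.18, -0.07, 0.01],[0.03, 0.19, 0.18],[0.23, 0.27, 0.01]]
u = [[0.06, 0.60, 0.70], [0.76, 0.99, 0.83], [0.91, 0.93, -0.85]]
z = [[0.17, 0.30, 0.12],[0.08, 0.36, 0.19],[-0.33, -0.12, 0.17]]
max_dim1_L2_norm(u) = 1.55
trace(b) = 0.02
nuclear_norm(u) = 3.50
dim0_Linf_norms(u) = [0.91, 0.99, 0.85]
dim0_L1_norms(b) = [0.44, 0.53, 0.2]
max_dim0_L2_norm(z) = 0.48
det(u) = 0.61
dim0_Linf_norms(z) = [0.33, 0.36, 0.19]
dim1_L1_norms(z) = [0.59, 0.63, 0.62]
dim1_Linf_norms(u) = [0.7, 0.99, 0.93]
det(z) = 0.00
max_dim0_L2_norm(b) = 0.34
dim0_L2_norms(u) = [1.19, 1.48, 1.38]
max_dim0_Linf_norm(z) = 0.36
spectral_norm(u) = 1.88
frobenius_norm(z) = 0.68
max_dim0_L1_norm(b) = 0.53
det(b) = 0.01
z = u @ b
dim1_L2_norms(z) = [0.37, 0.41, 0.39]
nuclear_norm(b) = 0.70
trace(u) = 0.20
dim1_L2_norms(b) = [0.19, 0.26, 0.35]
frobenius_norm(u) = 2.35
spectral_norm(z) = 0.58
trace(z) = 0.70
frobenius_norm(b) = 0.48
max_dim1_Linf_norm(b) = 0.27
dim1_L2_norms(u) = [0.92, 1.5, 1.55]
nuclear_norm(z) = 0.95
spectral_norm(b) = 0.43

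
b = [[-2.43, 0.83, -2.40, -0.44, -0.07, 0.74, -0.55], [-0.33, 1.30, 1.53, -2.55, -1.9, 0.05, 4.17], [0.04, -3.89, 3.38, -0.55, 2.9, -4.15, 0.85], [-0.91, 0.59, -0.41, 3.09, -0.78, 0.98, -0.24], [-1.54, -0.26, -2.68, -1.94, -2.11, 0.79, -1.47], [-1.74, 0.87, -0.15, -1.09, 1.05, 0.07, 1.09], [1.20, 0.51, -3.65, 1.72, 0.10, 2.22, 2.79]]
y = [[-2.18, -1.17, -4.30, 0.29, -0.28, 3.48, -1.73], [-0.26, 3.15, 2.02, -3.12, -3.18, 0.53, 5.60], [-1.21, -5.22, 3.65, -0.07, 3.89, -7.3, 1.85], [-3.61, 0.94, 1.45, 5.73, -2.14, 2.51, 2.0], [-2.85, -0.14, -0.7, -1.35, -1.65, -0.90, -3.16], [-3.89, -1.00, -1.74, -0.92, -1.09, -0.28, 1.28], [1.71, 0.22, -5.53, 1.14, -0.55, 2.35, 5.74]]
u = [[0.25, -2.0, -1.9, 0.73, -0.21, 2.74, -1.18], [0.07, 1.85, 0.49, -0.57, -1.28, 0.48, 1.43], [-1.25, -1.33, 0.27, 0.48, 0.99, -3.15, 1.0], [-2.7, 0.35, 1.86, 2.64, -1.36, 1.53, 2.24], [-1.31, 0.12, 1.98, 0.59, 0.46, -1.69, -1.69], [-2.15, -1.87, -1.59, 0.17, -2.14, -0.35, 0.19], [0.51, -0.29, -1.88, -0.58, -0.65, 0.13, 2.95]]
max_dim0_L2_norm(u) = 4.8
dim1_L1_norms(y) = [13.43, 17.86, 23.19, 18.38, 10.75, 10.2, 17.24]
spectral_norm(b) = 8.94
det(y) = -22666.21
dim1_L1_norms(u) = [9.01, 6.17, 8.47, 12.68, 7.84, 8.46, 6.99]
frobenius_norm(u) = 10.41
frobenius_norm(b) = 13.02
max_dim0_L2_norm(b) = 6.34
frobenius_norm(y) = 20.09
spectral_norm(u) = 5.63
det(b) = 1340.72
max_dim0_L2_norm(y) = 9.29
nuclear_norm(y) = 45.42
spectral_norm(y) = 12.54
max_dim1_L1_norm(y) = 23.19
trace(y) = 14.16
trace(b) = 6.09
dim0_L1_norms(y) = [15.71, 11.84, 19.39, 12.62, 12.78, 17.35, 21.36]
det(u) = -0.02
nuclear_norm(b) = 29.04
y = u + b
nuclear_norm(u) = 22.51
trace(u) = 8.07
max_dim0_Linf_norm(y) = 7.3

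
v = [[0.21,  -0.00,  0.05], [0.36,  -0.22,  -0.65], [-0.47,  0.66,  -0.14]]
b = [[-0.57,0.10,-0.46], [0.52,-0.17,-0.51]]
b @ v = [[0.13, -0.33, -0.03], [0.29, -0.3, 0.21]]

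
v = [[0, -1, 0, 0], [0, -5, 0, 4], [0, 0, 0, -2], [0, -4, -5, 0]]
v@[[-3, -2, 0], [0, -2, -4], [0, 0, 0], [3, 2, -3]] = [[0, 2, 4], [12, 18, 8], [-6, -4, 6], [0, 8, 16]]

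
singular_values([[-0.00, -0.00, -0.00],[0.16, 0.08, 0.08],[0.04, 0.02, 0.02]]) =[0.2, 0.0, 0.0]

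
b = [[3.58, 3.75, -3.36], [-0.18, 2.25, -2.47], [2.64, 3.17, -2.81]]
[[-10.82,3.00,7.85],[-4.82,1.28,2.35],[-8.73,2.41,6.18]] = b@[[-0.98, 0.29, 1.12], [-0.75, 0.21, 0.53], [1.34, -0.35, -0.55]]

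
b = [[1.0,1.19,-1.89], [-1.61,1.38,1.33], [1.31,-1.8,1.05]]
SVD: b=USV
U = [[-0.14,-0.82,-0.56], [-0.65,0.50,-0.57], [0.75,0.28,-0.6]]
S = [3.06, 2.91, 0.66]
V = [[0.61,-0.79,0.06], [-0.43,-0.27,0.86], [-0.66,-0.56,-0.50]]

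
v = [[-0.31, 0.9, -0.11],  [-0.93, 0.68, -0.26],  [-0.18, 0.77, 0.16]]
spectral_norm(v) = 1.61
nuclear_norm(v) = 2.35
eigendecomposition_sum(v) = [[-0.18+0.38j, 0.46-0.05j, -0.03+0.11j],  [-0.47+0.08j, 0.34+0.39j, -0.13+0.04j],  [(-0.02+0.37j), 0.36-0.20j, 0.01+0.10j]] + [[(-0.18-0.38j), (0.46+0.05j), (-0.03-0.11j)], [(-0.47-0.08j), 0.34-0.39j, (-0.13-0.04j)], [(-0.02-0.37j), (0.36+0.2j), 0.01-0.10j]] + [[(0.04+0j), (-0.02-0j), -0.04-0.00j],[0.01+0.00j, -0.00-0.00j, -0.01-0.00j],[(-0.15-0j), 0.05+0.00j, (0.14+0j)]]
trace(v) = 0.53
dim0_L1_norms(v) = [1.42, 2.35, 0.53]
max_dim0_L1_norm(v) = 2.35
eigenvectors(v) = [[0.32-0.47j, (0.32+0.47j), -0.29+0.00j], [0.65+0.00j, 0.65-0.00j, (-0.04+0j)], [(0.1-0.5j), (0.1+0.5j), 0.96+0.00j]]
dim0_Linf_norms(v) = [0.93, 0.9, 0.26]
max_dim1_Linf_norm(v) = 0.93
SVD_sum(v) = [[-0.52, 0.76, -0.1], [-0.62, 0.91, -0.12], [-0.4, 0.59, -0.08]] + [[0.16, 0.12, 0.09], [-0.3, -0.23, -0.17], [0.26, 0.19, 0.14]] + [[0.04,  0.02,  -0.1],[-0.01,  -0.00,  0.02],[-0.04,  -0.02,  0.09]]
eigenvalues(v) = [(0.17+0.88j), (0.17-0.88j), (0.18+0j)]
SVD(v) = [[-0.57, 0.38, -0.73],[-0.69, -0.70, 0.18],[-0.45, 0.60, 0.66]] @ diag([1.6106990309971456, 0.5882595654173075, 0.15362068623690275]) @ [[0.56, -0.82, 0.11],[0.73, 0.55, 0.41],[-0.39, -0.15, 0.91]]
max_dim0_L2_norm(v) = 1.37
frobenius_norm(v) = 1.72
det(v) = 0.15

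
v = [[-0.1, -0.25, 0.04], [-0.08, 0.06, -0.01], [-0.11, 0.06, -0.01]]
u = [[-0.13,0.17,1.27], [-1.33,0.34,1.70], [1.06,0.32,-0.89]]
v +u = [[-0.23, -0.08, 1.31], [-1.41, 0.40, 1.69], [0.95, 0.38, -0.90]]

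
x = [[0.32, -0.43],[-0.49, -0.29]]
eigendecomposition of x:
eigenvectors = [[0.87, 0.45],  [-0.50, 0.89]]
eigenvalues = [0.57, -0.54]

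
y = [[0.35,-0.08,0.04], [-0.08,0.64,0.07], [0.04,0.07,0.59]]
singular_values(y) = [0.7, 0.57, 0.32]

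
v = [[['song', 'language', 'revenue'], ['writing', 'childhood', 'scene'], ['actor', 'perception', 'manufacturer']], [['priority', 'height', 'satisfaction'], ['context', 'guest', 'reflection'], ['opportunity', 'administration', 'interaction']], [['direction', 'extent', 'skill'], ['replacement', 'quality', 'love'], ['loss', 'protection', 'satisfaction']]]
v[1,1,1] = 'guest'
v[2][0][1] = 'extent'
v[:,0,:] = [['song', 'language', 'revenue'], ['priority', 'height', 'satisfaction'], ['direction', 'extent', 'skill']]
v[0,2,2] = 'manufacturer'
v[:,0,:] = [['song', 'language', 'revenue'], ['priority', 'height', 'satisfaction'], ['direction', 'extent', 'skill']]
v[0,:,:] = [['song', 'language', 'revenue'], ['writing', 'childhood', 'scene'], ['actor', 'perception', 'manufacturer']]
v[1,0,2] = 'satisfaction'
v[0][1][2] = 'scene'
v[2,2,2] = 'satisfaction'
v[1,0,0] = 'priority'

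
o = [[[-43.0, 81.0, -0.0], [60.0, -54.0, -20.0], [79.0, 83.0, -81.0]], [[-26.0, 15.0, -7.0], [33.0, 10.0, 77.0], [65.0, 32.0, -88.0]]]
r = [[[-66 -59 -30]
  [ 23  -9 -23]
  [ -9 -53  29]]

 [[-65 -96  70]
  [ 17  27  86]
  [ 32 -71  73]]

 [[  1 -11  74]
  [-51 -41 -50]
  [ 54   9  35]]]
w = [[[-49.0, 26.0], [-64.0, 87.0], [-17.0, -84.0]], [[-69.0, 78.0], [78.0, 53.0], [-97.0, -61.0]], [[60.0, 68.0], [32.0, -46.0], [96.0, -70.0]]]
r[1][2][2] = 73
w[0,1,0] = -64.0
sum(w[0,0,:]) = -23.0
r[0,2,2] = 29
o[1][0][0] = -26.0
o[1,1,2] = 77.0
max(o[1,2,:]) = 65.0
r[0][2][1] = -53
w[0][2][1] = -84.0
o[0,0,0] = -43.0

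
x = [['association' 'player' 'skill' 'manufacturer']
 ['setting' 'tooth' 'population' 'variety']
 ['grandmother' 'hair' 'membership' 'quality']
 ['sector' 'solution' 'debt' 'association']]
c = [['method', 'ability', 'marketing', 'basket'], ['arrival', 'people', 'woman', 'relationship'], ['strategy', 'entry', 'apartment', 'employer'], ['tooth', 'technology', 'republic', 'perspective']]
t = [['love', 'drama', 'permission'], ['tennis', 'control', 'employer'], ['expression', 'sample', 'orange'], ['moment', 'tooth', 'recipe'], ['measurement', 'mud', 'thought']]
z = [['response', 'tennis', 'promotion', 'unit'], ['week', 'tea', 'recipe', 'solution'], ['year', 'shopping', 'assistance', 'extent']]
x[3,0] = 'sector'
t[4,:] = ['measurement', 'mud', 'thought']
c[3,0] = 'tooth'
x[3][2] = 'debt'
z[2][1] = 'shopping'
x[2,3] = 'quality'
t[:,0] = ['love', 'tennis', 'expression', 'moment', 'measurement']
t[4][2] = 'thought'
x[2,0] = 'grandmother'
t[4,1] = 'mud'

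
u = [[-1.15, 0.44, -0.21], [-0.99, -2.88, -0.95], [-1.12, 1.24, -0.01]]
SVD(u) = [[0.05, 0.65, -0.76],  [-0.95, 0.26, 0.16],  [0.30, 0.71, 0.64]] @ diag([3.3077498175404854, 1.8942249006774743, 0.0017805095609156115]) @ [[0.17, 0.95, 0.27], [-0.95, 0.23, -0.21], [-0.26, -0.22, 0.94]]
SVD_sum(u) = [[0.03, 0.16, 0.05],[-0.52, -2.99, -0.85],[0.16, 0.94, 0.27]] + [[-1.18, 0.28, -0.25], [-0.47, 0.11, -0.1], [-1.28, 0.3, -0.28]] + [[0.0, 0.00, -0.00], [-0.00, -0.0, 0.0], [-0.0, -0.0, 0.00]]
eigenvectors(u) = [[(-0.26+0j), (-0.22-0.29j), -0.22+0.29j],[(-0.22+0j), (0.75+0j), (0.75-0j)],[0.94+0.00j, (-0.45-0.34j), -0.45+0.34j]]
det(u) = 0.01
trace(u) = -4.04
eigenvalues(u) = [0j, (-2.02+0.81j), (-2.02-0.81j)]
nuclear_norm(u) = 5.20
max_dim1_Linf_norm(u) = 2.88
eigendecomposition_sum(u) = [[0j, -0.00+0.00j, (-0+0j)], [0.00+0.00j, -0.00+0.00j, (-0+0j)], [(-0+0j), -0j, 0.00-0.00j]] + [[(-0.58+0.74j), (0.22+0.71j), -0.10+0.37j], [-0.50-1.89j, -1.44-0.53j, -0.47-0.64j], [-0.56+1.35j, 0.62+0.97j, (-0.01+0.6j)]] + [[-0.58-0.74j, 0.22-0.71j, (-0.1-0.37j)], [-0.50+1.89j, (-1.44+0.53j), (-0.47+0.64j)], [-0.56-1.35j, (0.62-0.97j), (-0.01-0.6j)]]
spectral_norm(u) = 3.31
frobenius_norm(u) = 3.81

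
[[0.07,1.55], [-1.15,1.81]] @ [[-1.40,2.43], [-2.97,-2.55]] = [[-4.7, -3.78], [-3.77, -7.41]]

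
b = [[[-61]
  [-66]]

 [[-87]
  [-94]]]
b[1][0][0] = -87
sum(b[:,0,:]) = -148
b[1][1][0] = -94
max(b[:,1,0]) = -66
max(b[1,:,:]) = -87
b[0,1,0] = -66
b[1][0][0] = -87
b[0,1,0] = -66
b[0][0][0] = -61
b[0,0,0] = -61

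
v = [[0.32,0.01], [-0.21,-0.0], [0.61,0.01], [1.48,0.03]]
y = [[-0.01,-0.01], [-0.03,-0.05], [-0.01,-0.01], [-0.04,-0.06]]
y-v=[[-0.33,-0.02], [0.18,-0.05], [-0.62,-0.02], [-1.52,-0.09]]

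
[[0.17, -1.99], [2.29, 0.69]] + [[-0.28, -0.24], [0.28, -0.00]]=[[-0.11, -2.23], [2.57, 0.69]]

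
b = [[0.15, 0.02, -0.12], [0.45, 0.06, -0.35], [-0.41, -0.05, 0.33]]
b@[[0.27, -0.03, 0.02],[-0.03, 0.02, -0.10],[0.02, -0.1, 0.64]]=[[0.04, 0.01, -0.08], [0.11, 0.02, -0.22], [-0.1, -0.02, 0.21]]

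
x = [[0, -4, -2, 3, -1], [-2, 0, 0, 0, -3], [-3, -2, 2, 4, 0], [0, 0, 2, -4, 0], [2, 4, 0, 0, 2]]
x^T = [[0, -2, -3, 0, 2], [-4, 0, -2, 0, 4], [-2, 0, 2, 2, 0], [3, 0, 4, -4, 0], [-1, -3, 0, 0, 2]]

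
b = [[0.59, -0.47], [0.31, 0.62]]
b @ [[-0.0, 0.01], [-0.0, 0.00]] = [[0.00, 0.01], [0.0, 0.0]]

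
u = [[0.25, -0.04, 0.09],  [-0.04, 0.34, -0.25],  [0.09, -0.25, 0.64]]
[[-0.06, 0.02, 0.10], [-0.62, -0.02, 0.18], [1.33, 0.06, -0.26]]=u @ [[-1.03,  0.04,  0.58], [-0.45,  0.04,  0.32], [2.04,  0.11,  -0.37]]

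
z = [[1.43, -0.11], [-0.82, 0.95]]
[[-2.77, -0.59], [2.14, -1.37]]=z @ [[-1.89, -0.56], [0.62, -1.93]]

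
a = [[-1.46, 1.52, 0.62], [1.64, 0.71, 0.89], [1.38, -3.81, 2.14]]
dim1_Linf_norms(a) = [1.52, 1.64, 3.81]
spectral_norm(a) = 4.84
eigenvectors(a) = [[(-0.82+0j), -0.07+0.25j, (-0.07-0.25j)],[0.29+0.00j, -0.08+0.46j, -0.08-0.46j],[(0.5+0j), (-0.85+0j), -0.85-0.00j]]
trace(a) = 1.39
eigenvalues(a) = [(-2.38+0j), (1.88+1.68j), (1.88-1.68j)]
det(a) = -15.12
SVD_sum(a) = [[-0.63,1.33,-0.62], [0.16,-0.34,0.16], [1.80,-3.78,1.77]] + [[-0.22,-0.14,-0.07], [1.59,0.99,0.49], [-0.22,-0.14,-0.07]] + [[-0.61,0.32,1.31], [-0.11,0.06,0.24], [-0.20,0.11,0.44]]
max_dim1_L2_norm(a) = 4.58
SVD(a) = [[-0.33, 0.14, 0.93], [0.08, -0.98, 0.17], [0.94, 0.14, 0.31]] @ diag([4.838681153999345, 1.9722325542816261, 1.5842232928988733]) @ [[0.4, -0.83, 0.39], [-0.82, -0.51, -0.25], [-0.41, 0.22, 0.89]]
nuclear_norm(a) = 8.40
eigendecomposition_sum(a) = [[(-1.97-0j), (1.05+0j), 0.06-0.00j], [(0.7+0j), (-0.37-0j), -0.02+0.00j], [1.19+0.00j, (-0.63-0j), -0.04+0.00j]] + [[0.25+0.04j, 0.24+0.57j, 0.28-0.26j],  [(0.47+0.03j), 0.54+0.99j, 0.46-0.53j],  [0.09+0.84j, -1.59+1.28j, (1.09+0.64j)]] + [[0.25-0.04j, 0.24-0.57j, 0.28+0.26j], [(0.47-0.03j), (0.54-0.99j), 0.46+0.53j], [0.09-0.84j, -1.59-1.28j, (1.09-0.64j)]]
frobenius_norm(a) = 5.46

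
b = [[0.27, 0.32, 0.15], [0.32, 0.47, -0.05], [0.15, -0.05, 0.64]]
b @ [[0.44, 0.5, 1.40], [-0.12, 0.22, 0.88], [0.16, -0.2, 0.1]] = [[0.10, 0.18, 0.67], [0.08, 0.27, 0.86], [0.17, -0.06, 0.23]]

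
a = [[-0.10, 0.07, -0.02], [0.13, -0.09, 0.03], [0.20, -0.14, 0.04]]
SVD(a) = [[-0.39,-0.22,0.89], [0.50,-0.86,-0.00], [0.77,0.45,0.45]] @ diag([0.3199801604993261, 0.0035632691205601777, 2.970806981254628e-17]) @ [[0.81, -0.56, 0.17], [0.02, -0.26, -0.97], [0.59, 0.78, -0.20]]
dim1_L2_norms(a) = [0.12, 0.16, 0.25]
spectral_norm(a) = 0.32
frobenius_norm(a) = 0.32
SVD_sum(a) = [[-0.1, 0.07, -0.02], [0.13, -0.09, 0.03], [0.2, -0.14, 0.04]] + [[-0.00, 0.00, 0.0], [-0.0, 0.00, 0.00], [0.00, -0.00, -0.00]] + [[0.00, 0.0, -0.0],  [-0.00, -0.00, 0.00],  [0.00, 0.0, -0.00]]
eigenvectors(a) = [[-0.39,0.59,-0.42], [0.48,0.78,-0.34], [0.78,-0.20,0.84]]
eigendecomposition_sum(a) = [[-0.10, 0.07, -0.02],[0.13, -0.09, 0.03],[0.21, -0.14, 0.05]] + [[0.0, 0.0, 0.00], [0.0, 0.00, 0.00], [-0.0, -0.00, -0.0]] + [[0.00, -0.00, 0.00], [0.00, -0.00, 0.00], [-0.01, 0.00, -0.01]]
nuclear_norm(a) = 0.32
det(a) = 0.00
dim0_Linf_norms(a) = [0.2, 0.14, 0.04]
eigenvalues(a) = [-0.15, 0.0, -0.0]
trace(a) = -0.15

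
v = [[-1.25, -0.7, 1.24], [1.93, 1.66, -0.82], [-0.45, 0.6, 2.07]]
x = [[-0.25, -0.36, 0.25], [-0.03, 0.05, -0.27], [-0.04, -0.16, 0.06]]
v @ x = [[0.28, 0.22, -0.05],[-0.5, -0.48, -0.01],[0.01, -0.14, -0.15]]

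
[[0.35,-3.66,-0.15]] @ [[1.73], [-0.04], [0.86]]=[[0.62]]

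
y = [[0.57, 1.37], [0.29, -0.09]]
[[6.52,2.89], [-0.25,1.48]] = y@ [[0.55, 5.09], [4.53, -0.01]]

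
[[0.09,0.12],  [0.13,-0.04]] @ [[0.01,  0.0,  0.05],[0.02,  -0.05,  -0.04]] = [[0.0, -0.01, -0.00], [0.00, 0.00, 0.01]]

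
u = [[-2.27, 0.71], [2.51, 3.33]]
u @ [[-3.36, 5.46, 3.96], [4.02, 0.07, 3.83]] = [[10.48, -12.34, -6.27],[4.95, 13.94, 22.69]]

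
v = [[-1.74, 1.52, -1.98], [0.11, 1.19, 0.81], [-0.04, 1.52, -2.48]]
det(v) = 7.217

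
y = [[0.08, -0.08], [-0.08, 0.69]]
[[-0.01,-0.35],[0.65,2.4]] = y @ [[0.88,-1.05],[1.04,3.35]]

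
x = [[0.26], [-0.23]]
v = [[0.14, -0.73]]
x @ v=[[0.04, -0.19], [-0.03, 0.17]]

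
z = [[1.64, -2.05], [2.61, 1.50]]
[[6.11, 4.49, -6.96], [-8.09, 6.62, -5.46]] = z@ [[-0.95, 2.6, -2.77],[-3.74, -0.11, 1.18]]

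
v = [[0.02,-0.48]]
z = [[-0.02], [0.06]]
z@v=[[-0.0, 0.01], [0.00, -0.03]]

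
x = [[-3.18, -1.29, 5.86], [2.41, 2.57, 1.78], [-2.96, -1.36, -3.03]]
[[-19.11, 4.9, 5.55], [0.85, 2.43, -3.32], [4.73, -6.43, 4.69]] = x@[[0.26, 1.42, -1.8], [1.95, -1.30, 0.36], [-2.69, 1.32, 0.05]]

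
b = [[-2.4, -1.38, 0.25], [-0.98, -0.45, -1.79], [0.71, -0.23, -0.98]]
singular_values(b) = [3.03, 2.04, 0.51]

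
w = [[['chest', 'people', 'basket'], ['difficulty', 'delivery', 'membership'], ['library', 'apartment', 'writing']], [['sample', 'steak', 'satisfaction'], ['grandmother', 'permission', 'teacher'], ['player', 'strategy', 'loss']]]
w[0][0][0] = 'chest'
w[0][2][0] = 'library'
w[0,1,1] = 'delivery'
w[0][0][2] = 'basket'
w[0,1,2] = 'membership'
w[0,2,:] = ['library', 'apartment', 'writing']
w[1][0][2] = 'satisfaction'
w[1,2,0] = 'player'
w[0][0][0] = 'chest'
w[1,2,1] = 'strategy'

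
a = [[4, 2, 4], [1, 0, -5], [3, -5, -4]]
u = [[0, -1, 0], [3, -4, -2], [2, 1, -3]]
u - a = [[-4, -3, -4], [2, -4, 3], [-1, 6, 1]]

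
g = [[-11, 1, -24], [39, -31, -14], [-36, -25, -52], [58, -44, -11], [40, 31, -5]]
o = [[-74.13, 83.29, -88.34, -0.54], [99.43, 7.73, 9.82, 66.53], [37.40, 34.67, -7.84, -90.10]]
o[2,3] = -90.1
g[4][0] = 40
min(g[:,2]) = -52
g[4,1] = 31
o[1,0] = 99.43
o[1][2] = 9.82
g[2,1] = -25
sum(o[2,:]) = -25.870000000000005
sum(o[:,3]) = -24.11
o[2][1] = 34.67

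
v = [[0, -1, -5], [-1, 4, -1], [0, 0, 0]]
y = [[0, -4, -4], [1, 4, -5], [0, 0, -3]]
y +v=[[0, -5, -9], [0, 8, -6], [0, 0, -3]]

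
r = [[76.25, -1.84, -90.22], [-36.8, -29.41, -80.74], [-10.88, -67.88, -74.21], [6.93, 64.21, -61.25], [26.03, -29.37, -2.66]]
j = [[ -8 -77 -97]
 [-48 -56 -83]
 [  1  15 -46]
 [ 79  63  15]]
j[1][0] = -48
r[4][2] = -2.66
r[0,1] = -1.84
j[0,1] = -77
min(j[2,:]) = -46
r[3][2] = -61.25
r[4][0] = 26.03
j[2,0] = 1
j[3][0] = 79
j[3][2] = 15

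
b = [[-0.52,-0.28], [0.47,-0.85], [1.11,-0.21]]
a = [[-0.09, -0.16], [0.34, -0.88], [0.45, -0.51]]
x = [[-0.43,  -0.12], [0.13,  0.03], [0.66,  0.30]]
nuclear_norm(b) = 2.19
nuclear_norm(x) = 0.92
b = a + x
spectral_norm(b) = 1.39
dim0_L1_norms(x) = [1.22, 0.45]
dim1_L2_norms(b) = [0.59, 0.97, 1.13]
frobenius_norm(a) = 1.18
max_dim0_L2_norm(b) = 1.31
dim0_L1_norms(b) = [2.1, 1.34]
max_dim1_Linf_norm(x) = 0.66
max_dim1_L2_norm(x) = 0.72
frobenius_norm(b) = 1.60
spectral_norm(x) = 0.86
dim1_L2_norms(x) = [0.45, 0.13, 0.72]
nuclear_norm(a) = 1.40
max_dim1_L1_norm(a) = 1.22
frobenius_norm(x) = 0.86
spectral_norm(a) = 1.15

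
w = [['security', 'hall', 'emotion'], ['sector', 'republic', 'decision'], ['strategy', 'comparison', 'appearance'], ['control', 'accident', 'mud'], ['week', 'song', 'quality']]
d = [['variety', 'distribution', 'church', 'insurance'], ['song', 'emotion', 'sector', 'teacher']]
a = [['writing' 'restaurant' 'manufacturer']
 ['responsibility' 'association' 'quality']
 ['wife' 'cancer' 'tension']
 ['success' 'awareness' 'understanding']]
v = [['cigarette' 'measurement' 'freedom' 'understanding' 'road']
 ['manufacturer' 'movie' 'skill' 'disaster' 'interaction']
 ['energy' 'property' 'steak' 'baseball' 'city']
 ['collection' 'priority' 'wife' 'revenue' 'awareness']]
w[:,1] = ['hall', 'republic', 'comparison', 'accident', 'song']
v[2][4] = 'city'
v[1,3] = 'disaster'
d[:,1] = ['distribution', 'emotion']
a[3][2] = 'understanding'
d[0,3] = 'insurance'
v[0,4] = 'road'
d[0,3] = 'insurance'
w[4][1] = 'song'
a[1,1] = 'association'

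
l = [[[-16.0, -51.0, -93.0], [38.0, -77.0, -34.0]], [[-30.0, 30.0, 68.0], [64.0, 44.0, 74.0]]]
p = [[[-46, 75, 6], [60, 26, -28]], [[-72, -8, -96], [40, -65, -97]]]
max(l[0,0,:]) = -16.0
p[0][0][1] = 75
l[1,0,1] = 30.0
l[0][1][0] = 38.0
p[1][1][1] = -65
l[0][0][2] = -93.0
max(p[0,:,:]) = 75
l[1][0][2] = 68.0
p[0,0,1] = 75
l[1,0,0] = -30.0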